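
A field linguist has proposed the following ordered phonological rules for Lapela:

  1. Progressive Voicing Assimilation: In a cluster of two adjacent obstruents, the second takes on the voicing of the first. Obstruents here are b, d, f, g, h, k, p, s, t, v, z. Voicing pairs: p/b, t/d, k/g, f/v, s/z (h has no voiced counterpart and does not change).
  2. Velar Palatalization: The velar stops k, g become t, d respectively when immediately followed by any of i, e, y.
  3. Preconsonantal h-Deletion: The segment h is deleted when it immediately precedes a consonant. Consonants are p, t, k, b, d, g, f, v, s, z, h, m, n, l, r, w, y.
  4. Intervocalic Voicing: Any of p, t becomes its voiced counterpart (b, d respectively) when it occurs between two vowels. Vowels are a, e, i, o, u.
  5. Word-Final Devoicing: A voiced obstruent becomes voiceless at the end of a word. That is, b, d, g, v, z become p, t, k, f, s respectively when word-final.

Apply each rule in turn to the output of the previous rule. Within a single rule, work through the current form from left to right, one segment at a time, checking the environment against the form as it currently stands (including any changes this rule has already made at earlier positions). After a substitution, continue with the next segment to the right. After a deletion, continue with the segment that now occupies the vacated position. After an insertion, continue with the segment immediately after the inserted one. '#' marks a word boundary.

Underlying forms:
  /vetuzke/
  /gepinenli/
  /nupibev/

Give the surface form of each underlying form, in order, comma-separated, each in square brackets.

/vetuzke/:
  1 Progressive Voicing Assimilation: [vetuzke] → [vetuzge]
  2 Velar Palatalization: [vetuzge] → [vetuzde]
  3 Preconsonantal h-Deletion: no change — [vetuzde]
  4 Intervocalic Voicing: [vetuzde] → [veduzde]
  5 Word-Final Devoicing: no change — [veduzde]
/gepinenli/:
  1 Progressive Voicing Assimilation: no change — [gepinenli]
  2 Velar Palatalization: [gepinenli] → [depinenli]
  3 Preconsonantal h-Deletion: no change — [depinenli]
  4 Intervocalic Voicing: [depinenli] → [debinenli]
  5 Word-Final Devoicing: no change — [debinenli]
/nupibev/:
  1 Progressive Voicing Assimilation: no change — [nupibev]
  2 Velar Palatalization: no change — [nupibev]
  3 Preconsonantal h-Deletion: no change — [nupibev]
  4 Intervocalic Voicing: [nupibev] → [nubibev]
  5 Word-Final Devoicing: [nubibev] → [nubibef]

[veduzde], [debinenli], [nubibef]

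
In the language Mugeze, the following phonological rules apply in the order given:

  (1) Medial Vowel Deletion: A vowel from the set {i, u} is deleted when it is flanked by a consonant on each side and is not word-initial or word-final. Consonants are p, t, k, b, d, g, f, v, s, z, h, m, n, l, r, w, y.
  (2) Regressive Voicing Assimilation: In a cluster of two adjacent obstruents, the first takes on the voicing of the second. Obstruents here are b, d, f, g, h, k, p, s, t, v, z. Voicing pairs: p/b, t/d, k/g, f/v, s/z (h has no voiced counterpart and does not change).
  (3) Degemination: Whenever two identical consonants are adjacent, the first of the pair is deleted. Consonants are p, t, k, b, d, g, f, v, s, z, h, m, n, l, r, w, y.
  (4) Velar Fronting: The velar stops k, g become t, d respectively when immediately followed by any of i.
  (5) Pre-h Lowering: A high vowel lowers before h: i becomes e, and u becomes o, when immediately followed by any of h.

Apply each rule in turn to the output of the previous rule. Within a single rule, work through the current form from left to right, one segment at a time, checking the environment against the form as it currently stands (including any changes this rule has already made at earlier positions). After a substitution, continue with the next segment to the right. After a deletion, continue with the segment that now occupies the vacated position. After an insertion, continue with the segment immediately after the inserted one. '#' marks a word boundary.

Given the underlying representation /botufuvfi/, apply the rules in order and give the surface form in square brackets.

(1) Medial Vowel Deletion: [botufuvfi] → [botfvfi]
(2) Regressive Voicing Assimilation: [botfvfi] → [botvffi]
(3) Degemination: [botvffi] → [botvfi]
(4) Velar Fronting: no change — [botvfi]
(5) Pre-h Lowering: no change — [botvfi]

[botvfi]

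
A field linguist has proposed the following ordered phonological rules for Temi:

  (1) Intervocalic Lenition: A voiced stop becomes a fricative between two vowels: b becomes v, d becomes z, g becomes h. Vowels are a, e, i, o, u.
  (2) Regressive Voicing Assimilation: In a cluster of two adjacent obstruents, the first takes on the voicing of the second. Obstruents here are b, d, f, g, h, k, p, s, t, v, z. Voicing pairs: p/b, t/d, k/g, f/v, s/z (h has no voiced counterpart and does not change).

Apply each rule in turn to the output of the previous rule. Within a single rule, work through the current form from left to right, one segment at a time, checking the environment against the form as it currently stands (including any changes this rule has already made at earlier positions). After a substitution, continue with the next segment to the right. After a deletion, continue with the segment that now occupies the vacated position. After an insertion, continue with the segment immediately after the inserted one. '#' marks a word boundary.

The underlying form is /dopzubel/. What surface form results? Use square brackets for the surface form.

(1) Intervocalic Lenition: [dopzubel] → [dopzuvel]
(2) Regressive Voicing Assimilation: [dopzuvel] → [dobzuvel]

[dobzuvel]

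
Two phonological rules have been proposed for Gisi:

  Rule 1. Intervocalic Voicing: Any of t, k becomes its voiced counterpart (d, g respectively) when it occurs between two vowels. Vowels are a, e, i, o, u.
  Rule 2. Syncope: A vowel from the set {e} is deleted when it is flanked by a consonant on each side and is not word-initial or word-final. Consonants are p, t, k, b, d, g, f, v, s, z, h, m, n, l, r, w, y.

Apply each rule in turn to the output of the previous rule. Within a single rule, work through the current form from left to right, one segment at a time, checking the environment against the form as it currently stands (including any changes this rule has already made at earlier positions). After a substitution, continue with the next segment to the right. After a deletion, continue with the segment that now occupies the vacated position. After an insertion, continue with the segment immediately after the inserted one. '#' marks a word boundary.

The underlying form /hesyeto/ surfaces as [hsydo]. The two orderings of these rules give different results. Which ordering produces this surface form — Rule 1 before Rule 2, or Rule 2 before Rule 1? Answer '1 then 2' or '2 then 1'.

1 then 2

Order 1 then 2:
  1 Intervocalic Voicing: [hesyeto] → [hesyedo]
  2 Syncope: [hesyedo] → [hsydo]
  result: [hsydo]
Order 2 then 1:
  2 Syncope: [hesyeto] → [hsyto]
  1 Intervocalic Voicing: no change — [hsyto]
  result: [hsyto]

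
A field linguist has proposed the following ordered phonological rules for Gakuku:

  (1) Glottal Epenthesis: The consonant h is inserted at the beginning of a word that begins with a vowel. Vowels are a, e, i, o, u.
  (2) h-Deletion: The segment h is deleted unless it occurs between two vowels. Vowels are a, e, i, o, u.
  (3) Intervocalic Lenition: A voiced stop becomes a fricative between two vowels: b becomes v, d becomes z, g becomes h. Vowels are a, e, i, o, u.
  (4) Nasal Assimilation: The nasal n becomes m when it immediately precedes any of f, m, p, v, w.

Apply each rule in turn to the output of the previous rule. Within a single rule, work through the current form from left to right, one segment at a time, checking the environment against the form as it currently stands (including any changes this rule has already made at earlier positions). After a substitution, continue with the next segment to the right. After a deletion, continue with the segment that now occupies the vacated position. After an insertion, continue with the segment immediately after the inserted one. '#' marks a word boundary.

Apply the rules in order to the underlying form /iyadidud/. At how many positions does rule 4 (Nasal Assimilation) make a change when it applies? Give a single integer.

0

(1) Glottal Epenthesis: [iyadidud] → [hiyadidud]
(2) h-Deletion: [hiyadidud] → [iyadidud]
(3) Intervocalic Lenition: [iyadidud] → [iyazizud]
(4) Nasal Assimilation: no change — [iyazizud]
Rule 4 changed 0 position(s).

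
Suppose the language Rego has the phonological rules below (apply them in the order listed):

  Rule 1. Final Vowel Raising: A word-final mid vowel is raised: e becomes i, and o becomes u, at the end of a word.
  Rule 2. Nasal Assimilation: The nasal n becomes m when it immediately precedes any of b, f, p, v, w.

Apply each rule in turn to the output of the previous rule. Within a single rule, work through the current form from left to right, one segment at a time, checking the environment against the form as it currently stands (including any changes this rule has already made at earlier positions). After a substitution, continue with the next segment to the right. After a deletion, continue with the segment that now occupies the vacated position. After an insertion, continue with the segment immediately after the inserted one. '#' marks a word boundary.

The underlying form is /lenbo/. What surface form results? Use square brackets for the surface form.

Rule 1 Final Vowel Raising: [lenbo] → [lenbu]
Rule 2 Nasal Assimilation: [lenbu] → [lembu]

[lembu]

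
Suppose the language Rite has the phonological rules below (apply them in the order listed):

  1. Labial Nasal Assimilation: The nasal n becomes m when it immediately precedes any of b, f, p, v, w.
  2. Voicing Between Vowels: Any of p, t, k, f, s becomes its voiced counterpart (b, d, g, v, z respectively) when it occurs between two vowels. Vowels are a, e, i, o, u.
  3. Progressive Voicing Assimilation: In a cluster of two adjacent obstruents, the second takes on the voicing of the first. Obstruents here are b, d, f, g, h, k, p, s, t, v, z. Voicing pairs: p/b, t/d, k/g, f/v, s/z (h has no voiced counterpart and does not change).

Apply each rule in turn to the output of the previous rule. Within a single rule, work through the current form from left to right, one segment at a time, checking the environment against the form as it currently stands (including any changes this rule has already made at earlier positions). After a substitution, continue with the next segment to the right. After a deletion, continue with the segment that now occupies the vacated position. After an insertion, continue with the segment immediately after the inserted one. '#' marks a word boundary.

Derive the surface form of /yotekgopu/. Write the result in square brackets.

[yodekkobu]

1 Labial Nasal Assimilation: no change — [yotekgopu]
2 Voicing Between Vowels: [yotekgopu] → [yodekgobu]
3 Progressive Voicing Assimilation: [yodekgobu] → [yodekkobu]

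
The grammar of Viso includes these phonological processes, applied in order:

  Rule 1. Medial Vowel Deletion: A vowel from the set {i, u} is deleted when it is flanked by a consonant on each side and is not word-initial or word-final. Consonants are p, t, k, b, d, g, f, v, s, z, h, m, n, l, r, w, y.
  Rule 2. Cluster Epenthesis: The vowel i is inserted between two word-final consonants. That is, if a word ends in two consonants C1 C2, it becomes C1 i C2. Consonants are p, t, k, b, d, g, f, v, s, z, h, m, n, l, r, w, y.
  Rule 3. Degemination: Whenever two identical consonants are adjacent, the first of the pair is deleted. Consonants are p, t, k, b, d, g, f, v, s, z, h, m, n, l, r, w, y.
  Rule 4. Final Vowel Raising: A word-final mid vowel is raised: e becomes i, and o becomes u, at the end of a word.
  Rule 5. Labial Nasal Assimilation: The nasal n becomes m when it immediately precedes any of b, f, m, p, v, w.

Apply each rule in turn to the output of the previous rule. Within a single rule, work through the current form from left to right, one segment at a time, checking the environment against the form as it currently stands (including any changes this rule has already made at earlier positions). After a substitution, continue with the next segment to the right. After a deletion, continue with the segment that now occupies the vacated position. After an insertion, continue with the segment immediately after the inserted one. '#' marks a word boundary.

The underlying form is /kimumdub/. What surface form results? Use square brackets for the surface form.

[kmdib]

Rule 1 Medial Vowel Deletion: [kimumdub] → [kmmdb]
Rule 2 Cluster Epenthesis: [kmmdb] → [kmmdib]
Rule 3 Degemination: [kmmdib] → [kmdib]
Rule 4 Final Vowel Raising: no change — [kmdib]
Rule 5 Labial Nasal Assimilation: no change — [kmdib]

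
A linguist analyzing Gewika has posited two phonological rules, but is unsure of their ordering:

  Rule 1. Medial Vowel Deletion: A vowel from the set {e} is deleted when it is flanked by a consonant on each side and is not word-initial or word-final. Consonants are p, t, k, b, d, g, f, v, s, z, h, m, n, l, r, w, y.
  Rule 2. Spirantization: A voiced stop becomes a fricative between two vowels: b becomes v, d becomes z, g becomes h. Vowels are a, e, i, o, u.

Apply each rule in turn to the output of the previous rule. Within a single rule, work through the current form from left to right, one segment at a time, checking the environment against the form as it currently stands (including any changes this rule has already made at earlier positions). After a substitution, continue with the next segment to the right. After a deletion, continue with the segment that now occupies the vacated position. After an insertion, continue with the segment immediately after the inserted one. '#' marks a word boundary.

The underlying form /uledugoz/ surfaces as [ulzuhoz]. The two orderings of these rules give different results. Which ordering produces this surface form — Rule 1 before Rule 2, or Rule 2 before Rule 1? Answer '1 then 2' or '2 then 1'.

2 then 1

Order 1 then 2:
  1 Medial Vowel Deletion: [uledugoz] → [uldugoz]
  2 Spirantization: [uldugoz] → [ulduhoz]
  result: [ulduhoz]
Order 2 then 1:
  2 Spirantization: [uledugoz] → [ulezuhoz]
  1 Medial Vowel Deletion: [ulezuhoz] → [ulzuhoz]
  result: [ulzuhoz]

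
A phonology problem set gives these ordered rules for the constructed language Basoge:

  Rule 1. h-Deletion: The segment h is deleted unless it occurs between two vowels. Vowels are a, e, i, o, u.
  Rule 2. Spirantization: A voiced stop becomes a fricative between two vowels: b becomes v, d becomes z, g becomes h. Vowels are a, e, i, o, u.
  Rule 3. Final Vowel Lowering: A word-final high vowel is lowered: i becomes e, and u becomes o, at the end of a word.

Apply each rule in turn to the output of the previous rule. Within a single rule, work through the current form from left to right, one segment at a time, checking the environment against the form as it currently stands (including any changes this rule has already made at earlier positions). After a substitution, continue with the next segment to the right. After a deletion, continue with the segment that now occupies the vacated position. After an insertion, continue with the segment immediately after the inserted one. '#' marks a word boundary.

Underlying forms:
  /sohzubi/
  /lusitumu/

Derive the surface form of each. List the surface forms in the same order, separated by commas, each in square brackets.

[sozuve], [lusitumo]

/sohzubi/:
  Rule 1 h-Deletion: [sohzubi] → [sozubi]
  Rule 2 Spirantization: [sozubi] → [sozuvi]
  Rule 3 Final Vowel Lowering: [sozuvi] → [sozuve]
/lusitumu/:
  Rule 1 h-Deletion: no change — [lusitumu]
  Rule 2 Spirantization: no change — [lusitumu]
  Rule 3 Final Vowel Lowering: [lusitumu] → [lusitumo]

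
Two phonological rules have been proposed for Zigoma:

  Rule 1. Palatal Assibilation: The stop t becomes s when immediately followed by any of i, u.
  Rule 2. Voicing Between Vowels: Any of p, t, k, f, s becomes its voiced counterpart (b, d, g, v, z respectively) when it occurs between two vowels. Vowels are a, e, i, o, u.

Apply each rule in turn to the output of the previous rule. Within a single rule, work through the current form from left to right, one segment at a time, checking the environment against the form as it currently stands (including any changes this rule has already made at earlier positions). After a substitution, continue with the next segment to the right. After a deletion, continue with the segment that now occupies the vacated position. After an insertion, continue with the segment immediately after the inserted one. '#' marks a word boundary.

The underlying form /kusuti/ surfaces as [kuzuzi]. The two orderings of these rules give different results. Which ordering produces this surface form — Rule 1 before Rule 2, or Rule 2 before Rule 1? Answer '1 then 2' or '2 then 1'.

1 then 2

Order 1 then 2:
  1 Palatal Assibilation: [kusuti] → [kususi]
  2 Voicing Between Vowels: [kususi] → [kuzuzi]
  result: [kuzuzi]
Order 2 then 1:
  2 Voicing Between Vowels: [kusuti] → [kuzudi]
  1 Palatal Assibilation: no change — [kuzudi]
  result: [kuzudi]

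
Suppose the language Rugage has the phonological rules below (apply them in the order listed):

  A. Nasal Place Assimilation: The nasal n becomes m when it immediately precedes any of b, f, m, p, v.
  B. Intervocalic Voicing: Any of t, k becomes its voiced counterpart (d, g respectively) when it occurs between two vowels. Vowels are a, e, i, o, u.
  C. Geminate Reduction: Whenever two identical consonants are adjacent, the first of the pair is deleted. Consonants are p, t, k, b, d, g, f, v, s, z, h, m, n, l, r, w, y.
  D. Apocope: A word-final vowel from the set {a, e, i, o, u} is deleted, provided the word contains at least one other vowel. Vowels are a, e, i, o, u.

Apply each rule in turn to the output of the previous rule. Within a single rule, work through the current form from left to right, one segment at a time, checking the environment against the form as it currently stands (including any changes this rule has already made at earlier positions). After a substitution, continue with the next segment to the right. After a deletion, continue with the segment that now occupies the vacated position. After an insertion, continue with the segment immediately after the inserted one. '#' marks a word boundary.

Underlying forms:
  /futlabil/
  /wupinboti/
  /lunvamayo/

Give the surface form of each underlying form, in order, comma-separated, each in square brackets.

[futlabil], [wupimbod], [lumvamay]

/futlabil/:
  A Nasal Place Assimilation: no change — [futlabil]
  B Intervocalic Voicing: no change — [futlabil]
  C Geminate Reduction: no change — [futlabil]
  D Apocope: no change — [futlabil]
/wupinboti/:
  A Nasal Place Assimilation: [wupinboti] → [wupimboti]
  B Intervocalic Voicing: [wupimboti] → [wupimbodi]
  C Geminate Reduction: no change — [wupimbodi]
  D Apocope: [wupimbodi] → [wupimbod]
/lunvamayo/:
  A Nasal Place Assimilation: [lunvamayo] → [lumvamayo]
  B Intervocalic Voicing: no change — [lumvamayo]
  C Geminate Reduction: no change — [lumvamayo]
  D Apocope: [lumvamayo] → [lumvamay]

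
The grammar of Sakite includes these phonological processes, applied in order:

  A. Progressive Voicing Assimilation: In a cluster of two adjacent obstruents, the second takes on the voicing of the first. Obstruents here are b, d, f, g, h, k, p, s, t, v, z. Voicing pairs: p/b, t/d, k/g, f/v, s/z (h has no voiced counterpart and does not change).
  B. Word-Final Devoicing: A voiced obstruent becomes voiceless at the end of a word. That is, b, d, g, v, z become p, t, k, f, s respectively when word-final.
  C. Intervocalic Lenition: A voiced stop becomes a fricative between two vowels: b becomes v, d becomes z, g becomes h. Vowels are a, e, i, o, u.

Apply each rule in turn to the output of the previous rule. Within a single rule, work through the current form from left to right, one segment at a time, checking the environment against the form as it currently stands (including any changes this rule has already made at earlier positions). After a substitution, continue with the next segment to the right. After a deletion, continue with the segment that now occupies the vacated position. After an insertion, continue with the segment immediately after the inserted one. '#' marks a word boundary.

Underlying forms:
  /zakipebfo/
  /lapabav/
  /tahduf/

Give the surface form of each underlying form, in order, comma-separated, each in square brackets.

/zakipebfo/:
  A Progressive Voicing Assimilation: [zakipebfo] → [zakipebvo]
  B Word-Final Devoicing: no change — [zakipebvo]
  C Intervocalic Lenition: no change — [zakipebvo]
/lapabav/:
  A Progressive Voicing Assimilation: no change — [lapabav]
  B Word-Final Devoicing: [lapabav] → [lapabaf]
  C Intervocalic Lenition: [lapabaf] → [lapavaf]
/tahduf/:
  A Progressive Voicing Assimilation: [tahduf] → [tahtuf]
  B Word-Final Devoicing: no change — [tahtuf]
  C Intervocalic Lenition: no change — [tahtuf]

[zakipebvo], [lapavaf], [tahtuf]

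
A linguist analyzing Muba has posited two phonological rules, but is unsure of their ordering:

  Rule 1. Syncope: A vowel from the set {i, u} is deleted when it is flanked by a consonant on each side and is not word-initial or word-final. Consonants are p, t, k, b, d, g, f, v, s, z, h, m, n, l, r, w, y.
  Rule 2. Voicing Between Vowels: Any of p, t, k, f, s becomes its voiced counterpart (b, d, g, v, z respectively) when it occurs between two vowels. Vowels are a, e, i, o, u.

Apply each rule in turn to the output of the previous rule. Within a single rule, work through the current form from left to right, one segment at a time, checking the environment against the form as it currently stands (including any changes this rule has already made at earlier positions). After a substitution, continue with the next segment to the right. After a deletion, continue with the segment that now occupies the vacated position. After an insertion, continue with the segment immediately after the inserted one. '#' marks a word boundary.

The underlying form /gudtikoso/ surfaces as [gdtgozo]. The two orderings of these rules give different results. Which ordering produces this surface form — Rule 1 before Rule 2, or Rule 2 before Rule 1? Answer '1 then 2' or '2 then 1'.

2 then 1

Order 1 then 2:
  1 Syncope: [gudtikoso] → [gdtkoso]
  2 Voicing Between Vowels: [gdtkoso] → [gdtkozo]
  result: [gdtkozo]
Order 2 then 1:
  2 Voicing Between Vowels: [gudtikoso] → [gudtigozo]
  1 Syncope: [gudtigozo] → [gdtgozo]
  result: [gdtgozo]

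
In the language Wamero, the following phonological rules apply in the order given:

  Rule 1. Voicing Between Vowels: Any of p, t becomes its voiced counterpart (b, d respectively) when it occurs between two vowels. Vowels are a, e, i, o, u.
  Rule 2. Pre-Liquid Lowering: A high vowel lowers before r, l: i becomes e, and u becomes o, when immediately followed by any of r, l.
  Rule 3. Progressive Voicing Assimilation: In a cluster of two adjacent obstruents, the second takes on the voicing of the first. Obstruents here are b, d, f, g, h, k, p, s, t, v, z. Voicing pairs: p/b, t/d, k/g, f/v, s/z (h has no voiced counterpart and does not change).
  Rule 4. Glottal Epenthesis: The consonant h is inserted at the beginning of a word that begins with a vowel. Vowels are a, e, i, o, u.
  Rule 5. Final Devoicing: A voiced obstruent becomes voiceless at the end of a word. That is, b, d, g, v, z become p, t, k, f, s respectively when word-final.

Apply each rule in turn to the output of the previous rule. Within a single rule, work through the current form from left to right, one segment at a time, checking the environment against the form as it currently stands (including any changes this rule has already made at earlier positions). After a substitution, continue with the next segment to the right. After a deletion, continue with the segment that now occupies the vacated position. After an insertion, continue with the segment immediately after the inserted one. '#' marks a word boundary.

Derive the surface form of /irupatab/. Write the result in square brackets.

Rule 1 Voicing Between Vowels: [irupatab] → [irubadab]
Rule 2 Pre-Liquid Lowering: [irubadab] → [erubadab]
Rule 3 Progressive Voicing Assimilation: no change — [erubadab]
Rule 4 Glottal Epenthesis: [erubadab] → [herubadab]
Rule 5 Final Devoicing: [herubadab] → [herubadap]

[herubadap]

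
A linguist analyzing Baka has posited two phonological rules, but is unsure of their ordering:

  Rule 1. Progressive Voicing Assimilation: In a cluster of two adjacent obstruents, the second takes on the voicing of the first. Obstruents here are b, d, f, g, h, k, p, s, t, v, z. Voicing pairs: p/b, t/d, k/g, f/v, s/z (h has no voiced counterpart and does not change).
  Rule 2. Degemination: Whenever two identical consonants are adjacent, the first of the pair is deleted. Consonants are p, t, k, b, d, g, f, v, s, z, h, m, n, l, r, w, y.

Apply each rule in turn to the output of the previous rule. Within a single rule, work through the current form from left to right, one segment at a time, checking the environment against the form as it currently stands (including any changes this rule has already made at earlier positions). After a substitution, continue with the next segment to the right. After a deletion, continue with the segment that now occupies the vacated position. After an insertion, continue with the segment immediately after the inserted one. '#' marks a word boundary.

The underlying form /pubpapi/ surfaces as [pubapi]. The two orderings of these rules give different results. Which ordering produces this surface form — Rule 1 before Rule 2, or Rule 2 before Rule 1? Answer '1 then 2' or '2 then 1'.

Order 1 then 2:
  1 Progressive Voicing Assimilation: [pubpapi] → [pubbapi]
  2 Degemination: [pubbapi] → [pubapi]
  result: [pubapi]
Order 2 then 1:
  2 Degemination: no change — [pubpapi]
  1 Progressive Voicing Assimilation: [pubpapi] → [pubbapi]
  result: [pubbapi]

1 then 2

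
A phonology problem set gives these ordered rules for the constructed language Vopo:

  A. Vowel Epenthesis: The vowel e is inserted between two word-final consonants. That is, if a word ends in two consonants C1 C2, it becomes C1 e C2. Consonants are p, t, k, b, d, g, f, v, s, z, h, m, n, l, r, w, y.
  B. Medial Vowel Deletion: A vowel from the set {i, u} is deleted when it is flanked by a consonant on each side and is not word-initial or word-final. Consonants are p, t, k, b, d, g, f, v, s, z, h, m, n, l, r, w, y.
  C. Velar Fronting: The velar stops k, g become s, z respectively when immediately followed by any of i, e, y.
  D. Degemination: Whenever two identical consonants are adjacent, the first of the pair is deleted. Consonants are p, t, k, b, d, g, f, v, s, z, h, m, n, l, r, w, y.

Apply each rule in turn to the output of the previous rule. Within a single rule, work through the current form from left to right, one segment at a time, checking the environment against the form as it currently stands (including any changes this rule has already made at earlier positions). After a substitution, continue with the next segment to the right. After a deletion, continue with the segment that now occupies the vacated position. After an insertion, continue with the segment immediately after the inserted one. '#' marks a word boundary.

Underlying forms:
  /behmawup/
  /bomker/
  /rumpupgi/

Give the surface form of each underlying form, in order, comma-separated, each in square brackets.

[behmawp], [bomser], [rmpzi]

/behmawup/:
  A Vowel Epenthesis: no change — [behmawup]
  B Medial Vowel Deletion: [behmawup] → [behmawp]
  C Velar Fronting: no change — [behmawp]
  D Degemination: no change — [behmawp]
/bomker/:
  A Vowel Epenthesis: no change — [bomker]
  B Medial Vowel Deletion: no change — [bomker]
  C Velar Fronting: [bomker] → [bomser]
  D Degemination: no change — [bomser]
/rumpupgi/:
  A Vowel Epenthesis: no change — [rumpupgi]
  B Medial Vowel Deletion: [rumpupgi] → [rmppgi]
  C Velar Fronting: [rmppgi] → [rmppzi]
  D Degemination: [rmppzi] → [rmpzi]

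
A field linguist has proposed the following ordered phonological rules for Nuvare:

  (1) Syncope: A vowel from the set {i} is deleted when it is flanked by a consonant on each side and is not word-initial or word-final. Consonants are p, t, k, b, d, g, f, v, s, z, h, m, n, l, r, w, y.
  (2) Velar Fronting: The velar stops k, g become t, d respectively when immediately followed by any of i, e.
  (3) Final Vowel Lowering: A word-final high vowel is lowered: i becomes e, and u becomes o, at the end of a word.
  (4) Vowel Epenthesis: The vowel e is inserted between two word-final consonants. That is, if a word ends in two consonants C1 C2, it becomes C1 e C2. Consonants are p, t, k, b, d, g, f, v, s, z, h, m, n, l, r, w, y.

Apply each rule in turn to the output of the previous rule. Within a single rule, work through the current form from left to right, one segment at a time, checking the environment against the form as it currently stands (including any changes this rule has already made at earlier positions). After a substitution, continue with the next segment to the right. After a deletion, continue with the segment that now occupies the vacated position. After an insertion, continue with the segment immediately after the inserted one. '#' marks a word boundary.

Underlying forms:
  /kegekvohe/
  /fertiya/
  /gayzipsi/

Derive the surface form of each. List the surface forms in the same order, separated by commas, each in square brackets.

[tedekvohe], [fertya], [gayzpse]

/kegekvohe/:
  (1) Syncope: no change — [kegekvohe]
  (2) Velar Fronting: [kegekvohe] → [tedekvohe]
  (3) Final Vowel Lowering: no change — [tedekvohe]
  (4) Vowel Epenthesis: no change — [tedekvohe]
/fertiya/:
  (1) Syncope: [fertiya] → [fertya]
  (2) Velar Fronting: no change — [fertya]
  (3) Final Vowel Lowering: no change — [fertya]
  (4) Vowel Epenthesis: no change — [fertya]
/gayzipsi/:
  (1) Syncope: [gayzipsi] → [gayzpsi]
  (2) Velar Fronting: no change — [gayzpsi]
  (3) Final Vowel Lowering: [gayzpsi] → [gayzpse]
  (4) Vowel Epenthesis: no change — [gayzpse]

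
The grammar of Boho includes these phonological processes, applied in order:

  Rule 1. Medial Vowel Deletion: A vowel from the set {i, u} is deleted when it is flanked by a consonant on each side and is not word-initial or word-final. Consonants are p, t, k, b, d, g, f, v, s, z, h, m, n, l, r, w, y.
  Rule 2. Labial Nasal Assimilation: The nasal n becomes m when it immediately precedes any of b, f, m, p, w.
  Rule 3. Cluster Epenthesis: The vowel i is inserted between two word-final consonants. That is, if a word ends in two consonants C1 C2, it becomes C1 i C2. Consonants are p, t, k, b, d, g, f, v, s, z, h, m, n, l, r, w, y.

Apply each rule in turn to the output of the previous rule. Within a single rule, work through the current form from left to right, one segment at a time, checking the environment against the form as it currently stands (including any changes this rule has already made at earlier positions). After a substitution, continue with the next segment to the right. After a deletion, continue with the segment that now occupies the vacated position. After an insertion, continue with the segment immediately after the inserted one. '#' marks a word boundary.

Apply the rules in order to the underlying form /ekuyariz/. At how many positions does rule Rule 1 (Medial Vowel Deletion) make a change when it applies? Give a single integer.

2

Rule 1 Medial Vowel Deletion: [ekuyariz] → [ekyarz]
Rule 2 Labial Nasal Assimilation: no change — [ekyarz]
Rule 3 Cluster Epenthesis: [ekyarz] → [ekyariz]
Rule Rule 1 changed 2 position(s).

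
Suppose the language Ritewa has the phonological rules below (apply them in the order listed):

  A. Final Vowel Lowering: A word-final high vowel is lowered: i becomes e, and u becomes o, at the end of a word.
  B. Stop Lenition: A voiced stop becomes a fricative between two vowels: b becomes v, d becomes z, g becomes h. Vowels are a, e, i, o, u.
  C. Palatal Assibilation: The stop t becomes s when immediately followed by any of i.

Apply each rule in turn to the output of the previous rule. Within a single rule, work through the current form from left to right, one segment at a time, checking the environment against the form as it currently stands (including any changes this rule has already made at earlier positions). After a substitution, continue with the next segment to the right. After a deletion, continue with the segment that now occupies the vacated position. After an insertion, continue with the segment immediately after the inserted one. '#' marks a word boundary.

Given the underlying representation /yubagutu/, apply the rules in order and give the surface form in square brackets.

[yuvahuto]

A Final Vowel Lowering: [yubagutu] → [yubaguto]
B Stop Lenition: [yubaguto] → [yuvahuto]
C Palatal Assibilation: no change — [yuvahuto]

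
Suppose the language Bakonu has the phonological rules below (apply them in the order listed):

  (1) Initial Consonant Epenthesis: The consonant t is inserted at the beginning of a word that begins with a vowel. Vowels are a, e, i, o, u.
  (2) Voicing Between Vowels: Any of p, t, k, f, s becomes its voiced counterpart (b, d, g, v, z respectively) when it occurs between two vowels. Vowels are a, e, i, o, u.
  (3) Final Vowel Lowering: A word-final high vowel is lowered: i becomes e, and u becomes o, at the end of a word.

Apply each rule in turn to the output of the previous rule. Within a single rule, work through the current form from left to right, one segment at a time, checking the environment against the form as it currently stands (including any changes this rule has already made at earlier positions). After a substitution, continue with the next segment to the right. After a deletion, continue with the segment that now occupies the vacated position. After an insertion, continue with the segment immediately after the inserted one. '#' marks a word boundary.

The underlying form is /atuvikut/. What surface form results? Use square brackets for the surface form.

(1) Initial Consonant Epenthesis: [atuvikut] → [tatuvikut]
(2) Voicing Between Vowels: [tatuvikut] → [taduvigut]
(3) Final Vowel Lowering: no change — [taduvigut]

[taduvigut]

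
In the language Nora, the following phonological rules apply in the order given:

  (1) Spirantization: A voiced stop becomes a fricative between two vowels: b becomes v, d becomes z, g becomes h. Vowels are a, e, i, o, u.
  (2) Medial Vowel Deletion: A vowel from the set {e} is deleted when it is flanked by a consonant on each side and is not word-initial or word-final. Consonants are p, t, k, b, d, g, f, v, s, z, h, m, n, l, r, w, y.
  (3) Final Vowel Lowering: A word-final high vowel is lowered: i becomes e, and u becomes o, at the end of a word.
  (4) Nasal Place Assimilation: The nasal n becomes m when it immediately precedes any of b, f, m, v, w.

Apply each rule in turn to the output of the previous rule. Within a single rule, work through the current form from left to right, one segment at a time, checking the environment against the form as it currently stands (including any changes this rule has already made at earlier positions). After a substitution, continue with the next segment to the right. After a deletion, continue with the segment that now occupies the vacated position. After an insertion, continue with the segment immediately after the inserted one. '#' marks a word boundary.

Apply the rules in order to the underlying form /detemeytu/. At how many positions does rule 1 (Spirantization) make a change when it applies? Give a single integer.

0

(1) Spirantization: no change — [detemeytu]
(2) Medial Vowel Deletion: [detemeytu] → [dtmytu]
(3) Final Vowel Lowering: [dtmytu] → [dtmyto]
(4) Nasal Place Assimilation: no change — [dtmyto]
Rule 1 changed 0 position(s).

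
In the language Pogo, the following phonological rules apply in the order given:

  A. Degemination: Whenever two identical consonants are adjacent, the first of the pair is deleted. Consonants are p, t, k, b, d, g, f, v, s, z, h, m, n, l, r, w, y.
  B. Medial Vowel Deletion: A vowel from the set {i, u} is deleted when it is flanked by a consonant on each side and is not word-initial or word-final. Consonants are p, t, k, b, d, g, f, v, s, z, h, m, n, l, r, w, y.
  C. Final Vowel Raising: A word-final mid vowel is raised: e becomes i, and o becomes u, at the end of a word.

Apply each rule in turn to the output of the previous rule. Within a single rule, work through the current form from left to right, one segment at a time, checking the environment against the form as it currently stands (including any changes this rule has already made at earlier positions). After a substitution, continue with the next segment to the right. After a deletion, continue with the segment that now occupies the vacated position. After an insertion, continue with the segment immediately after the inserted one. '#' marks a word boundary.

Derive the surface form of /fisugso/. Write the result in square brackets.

A Degemination: no change — [fisugso]
B Medial Vowel Deletion: [fisugso] → [fsgso]
C Final Vowel Raising: [fsgso] → [fsgsu]

[fsgsu]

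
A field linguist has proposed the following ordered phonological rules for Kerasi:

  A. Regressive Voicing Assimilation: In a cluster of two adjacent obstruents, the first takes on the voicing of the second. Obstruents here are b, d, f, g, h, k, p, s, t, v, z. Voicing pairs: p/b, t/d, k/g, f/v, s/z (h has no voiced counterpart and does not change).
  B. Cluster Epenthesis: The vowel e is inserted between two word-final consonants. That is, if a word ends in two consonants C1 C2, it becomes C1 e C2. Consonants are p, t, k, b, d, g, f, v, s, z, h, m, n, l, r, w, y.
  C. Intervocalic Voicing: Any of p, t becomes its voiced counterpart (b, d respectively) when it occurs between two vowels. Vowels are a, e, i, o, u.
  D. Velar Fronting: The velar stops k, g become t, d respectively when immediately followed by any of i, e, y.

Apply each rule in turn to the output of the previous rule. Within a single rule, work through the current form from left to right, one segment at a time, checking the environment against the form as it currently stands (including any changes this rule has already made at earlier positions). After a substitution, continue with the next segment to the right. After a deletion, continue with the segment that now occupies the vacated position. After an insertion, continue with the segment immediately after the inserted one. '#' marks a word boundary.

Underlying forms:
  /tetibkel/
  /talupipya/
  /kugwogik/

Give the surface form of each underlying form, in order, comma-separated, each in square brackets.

[tediptel], [talubipya], [kugwodik]

/tetibkel/:
  A Regressive Voicing Assimilation: [tetibkel] → [tetipkel]
  B Cluster Epenthesis: no change — [tetipkel]
  C Intervocalic Voicing: [tetipkel] → [tedipkel]
  D Velar Fronting: [tedipkel] → [tediptel]
/talupipya/:
  A Regressive Voicing Assimilation: no change — [talupipya]
  B Cluster Epenthesis: no change — [talupipya]
  C Intervocalic Voicing: [talupipya] → [talubipya]
  D Velar Fronting: no change — [talubipya]
/kugwogik/:
  A Regressive Voicing Assimilation: no change — [kugwogik]
  B Cluster Epenthesis: no change — [kugwogik]
  C Intervocalic Voicing: no change — [kugwogik]
  D Velar Fronting: [kugwogik] → [kugwodik]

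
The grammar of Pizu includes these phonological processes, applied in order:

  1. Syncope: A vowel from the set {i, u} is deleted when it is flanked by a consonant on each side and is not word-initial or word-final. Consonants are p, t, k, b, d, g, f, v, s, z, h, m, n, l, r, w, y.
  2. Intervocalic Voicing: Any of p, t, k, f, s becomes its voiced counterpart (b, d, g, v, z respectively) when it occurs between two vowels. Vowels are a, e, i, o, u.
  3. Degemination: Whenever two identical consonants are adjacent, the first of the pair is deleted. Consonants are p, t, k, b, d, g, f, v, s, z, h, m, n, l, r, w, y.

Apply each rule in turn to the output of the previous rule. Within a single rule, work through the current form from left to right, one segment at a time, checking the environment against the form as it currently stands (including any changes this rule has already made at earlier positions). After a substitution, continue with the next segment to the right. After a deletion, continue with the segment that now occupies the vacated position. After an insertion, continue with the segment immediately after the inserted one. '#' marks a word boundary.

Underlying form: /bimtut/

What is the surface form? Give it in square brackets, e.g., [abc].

1 Syncope: [bimtut] → [bmtt]
2 Intervocalic Voicing: no change — [bmtt]
3 Degemination: [bmtt] → [bmt]

[bmt]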